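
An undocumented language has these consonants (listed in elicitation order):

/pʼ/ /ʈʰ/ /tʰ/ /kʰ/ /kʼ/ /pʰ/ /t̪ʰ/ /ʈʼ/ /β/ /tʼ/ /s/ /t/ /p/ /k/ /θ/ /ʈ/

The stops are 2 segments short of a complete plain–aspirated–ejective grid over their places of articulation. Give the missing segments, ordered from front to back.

/t̪/, /t̪ʼ/

place of articulation  plain     aspirated  ejective
bilabial          p         pʰ        pʼ      
dental            —         t̪ʰ       —       
alveolar          t         tʰ        tʼ      
retroflex         ʈ         ʈʰ        ʈʼ      
velar             k         kʰ        kʼ      
Gaps, from front to back: dental lacks plain (/t̪/); dental lacks ejective (/t̪ʼ/).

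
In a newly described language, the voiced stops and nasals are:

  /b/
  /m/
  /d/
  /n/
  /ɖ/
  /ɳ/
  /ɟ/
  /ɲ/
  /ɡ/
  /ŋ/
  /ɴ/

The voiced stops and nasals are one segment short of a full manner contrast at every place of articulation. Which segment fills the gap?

/ɢ/

Oral stop: /b/ (bilabial), /d/ (alveolar), /ɖ/ (retroflex), /ɟ/ (palatal), /ɡ/ (velar).
Nasal: /m/ (bilabial), /n/ (alveolar), /ɳ/ (retroflex), /ɲ/ (palatal), /ŋ/ (velar), /ɴ/ (uvular).
The uvular row has no oral stop member, so the gap is the uvular oral stop /ɢ/.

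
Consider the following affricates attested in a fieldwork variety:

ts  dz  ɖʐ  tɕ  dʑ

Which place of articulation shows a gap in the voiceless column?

alveolar: voiceless /ts/, voiced /dz/.
retroflex: voiceless —, voiced /ɖʐ/.
alveolo-palatal: voiceless /tɕ/, voiced /dʑ/.
Every place of articulation has a voiceless member except retroflex, where /ʈʂ/ would be expected.

retroflex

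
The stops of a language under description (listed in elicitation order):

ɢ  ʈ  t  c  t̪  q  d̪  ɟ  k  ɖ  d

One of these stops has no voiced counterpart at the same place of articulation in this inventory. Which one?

Dental: /t̪/ ~ /d̪/
Alveolar: /t/ ~ /d/
Retroflex: /ʈ/ ~ /ɖ/
Palatal: /c/ ~ /ɟ/
Uvular: /q/ ~ /ɢ/
Velar: only /k/ (voiceless); no voiced partner.
So /k/ is the unpaired segment.

/k/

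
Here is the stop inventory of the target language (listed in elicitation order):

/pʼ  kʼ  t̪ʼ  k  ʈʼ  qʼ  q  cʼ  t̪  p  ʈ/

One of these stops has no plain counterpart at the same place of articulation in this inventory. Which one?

Bilabial: /p/ ~ /pʼ/
Dental: /t̪/ ~ /t̪ʼ/
Retroflex: /ʈ/ ~ /ʈʼ/
Velar: /k/ ~ /kʼ/
Uvular: /q/ ~ /qʼ/
Palatal: only /cʼ/ (ejective); no plain partner.
So /cʼ/ is the unpaired segment.

/cʼ/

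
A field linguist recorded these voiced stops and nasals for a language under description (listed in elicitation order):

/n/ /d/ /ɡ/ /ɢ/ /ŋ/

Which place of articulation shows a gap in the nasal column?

alveolar: oral stop /d/, nasal /n/.
velar: oral stop /ɡ/, nasal /ŋ/.
uvular: oral stop /ɢ/, nasal —.
Every place of articulation has a nasal member except uvular, where /ɴ/ would be expected.

uvular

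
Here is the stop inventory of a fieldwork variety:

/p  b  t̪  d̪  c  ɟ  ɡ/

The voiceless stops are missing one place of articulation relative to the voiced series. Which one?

bilabial: voiceless /p/, voiced /b/.
dental: voiceless /t̪/, voiced /d̪/.
palatal: voiceless /c/, voiced /ɟ/.
velar: voiceless —, voiced /ɡ/.
Every place of articulation has a voiceless member except velar, where /k/ would be expected.

velar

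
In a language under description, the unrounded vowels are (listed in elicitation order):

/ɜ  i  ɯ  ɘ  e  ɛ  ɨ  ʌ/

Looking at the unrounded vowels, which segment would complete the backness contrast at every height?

Front: /i/ (high), /e/ (high-mid), /ɛ/ (low-mid).
Central: /ɨ/ (high), /ɘ/ (high-mid), /ɜ/ (low-mid).
Back: /ɯ/ (high), /ʌ/ (low-mid).
The high-mid row has no back member, so the gap is the high-mid back unrounded vowel /ɤ/.

/ɤ/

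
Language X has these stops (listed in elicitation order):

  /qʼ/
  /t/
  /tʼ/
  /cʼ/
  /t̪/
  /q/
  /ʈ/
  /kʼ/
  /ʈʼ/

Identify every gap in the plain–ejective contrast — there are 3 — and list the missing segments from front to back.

/t̪ʼ/, /c/, /k/

place of articulation  plain     ejective
dental            t̪        —       
alveolar          t         tʼ      
retroflex         ʈ         ʈʼ      
palatal           —         cʼ      
velar             —         kʼ      
uvular            q         qʼ      
Gaps, from front to back: dental lacks ejective (/t̪ʼ/); palatal lacks plain (/c/); velar lacks plain (/k/).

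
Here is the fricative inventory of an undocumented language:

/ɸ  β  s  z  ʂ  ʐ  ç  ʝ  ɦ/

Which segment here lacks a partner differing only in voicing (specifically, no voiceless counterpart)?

/ɦ/

Bilabial: /ɸ/ ~ /β/
Alveolar: /s/ ~ /z/
Retroflex: /ʂ/ ~ /ʐ/
Palatal: /ç/ ~ /ʝ/
Glottal: only /ɦ/ (voiced); no voiceless partner.
So /ɦ/ is the unpaired segment.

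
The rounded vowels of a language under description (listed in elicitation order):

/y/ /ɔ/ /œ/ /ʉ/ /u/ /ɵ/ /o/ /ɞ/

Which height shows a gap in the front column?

height            front     central   back    
high              y         ʉ         u       
high-mid          —         ɵ         o       
low-mid           œ         ɞ         ɔ       
Every height has a front member except high-mid, where /ø/ would be expected.

high-mid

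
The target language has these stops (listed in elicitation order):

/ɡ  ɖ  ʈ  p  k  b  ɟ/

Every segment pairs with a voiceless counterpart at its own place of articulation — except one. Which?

/ɟ/

Bilabial: /p/ ~ /b/
Retroflex: /ʈ/ ~ /ɖ/
Velar: /k/ ~ /ɡ/
Palatal: only /ɟ/ (voiced); no voiceless partner.
So /ɟ/ is the unpaired segment.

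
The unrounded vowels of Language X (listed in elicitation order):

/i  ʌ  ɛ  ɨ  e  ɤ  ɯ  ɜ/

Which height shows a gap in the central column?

height            front     central   back    
high              i         ɨ         ɯ       
high-mid          e         —         ɤ       
low-mid           ɛ         ɜ         ʌ       
Every height has a central member except high-mid, where /ɘ/ would be expected.

high-mid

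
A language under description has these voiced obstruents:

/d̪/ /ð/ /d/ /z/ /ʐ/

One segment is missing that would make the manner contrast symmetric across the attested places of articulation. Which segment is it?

place of articulation  stop      fricative
dental            d̪        ð       
alveolar          d         z       
retroflex         —         ʐ       
The retroflex row has no stop member, so the gap is the retroflex stop /ɖ/.

/ɖ/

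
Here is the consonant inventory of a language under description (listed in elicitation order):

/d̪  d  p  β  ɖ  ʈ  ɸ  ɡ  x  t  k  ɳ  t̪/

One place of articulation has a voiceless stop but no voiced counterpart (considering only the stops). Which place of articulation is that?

place of articulation  voiceless  voiced  
bilabial          p         —       
dental            t̪        d̪      
alveolar          t         d       
retroflex         ʈ         ɖ       
velar             k         ɡ       
Every place of articulation has a voiced member except bilabial, where /b/ would be expected.

bilabial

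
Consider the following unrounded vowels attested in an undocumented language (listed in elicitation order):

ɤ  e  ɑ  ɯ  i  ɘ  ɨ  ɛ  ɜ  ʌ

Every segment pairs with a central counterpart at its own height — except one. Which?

High: /i/ ~ /ɨ/ ~ /ɯ/
High-mid: /e/ ~ /ɘ/ ~ /ɤ/
Low-mid: /ɛ/ ~ /ɜ/ ~ /ʌ/
Low: only /ɑ/ (back); no central partner.
So /ɑ/ is the unpaired segment.

/ɑ/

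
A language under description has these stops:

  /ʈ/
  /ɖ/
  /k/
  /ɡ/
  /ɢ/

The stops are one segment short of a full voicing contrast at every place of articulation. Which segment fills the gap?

retroflex: voiceless /ʈ/, voiced /ɖ/.
velar: voiceless /k/, voiced /ɡ/.
uvular: voiceless —, voiced /ɢ/.
The uvular row has no voiceless member, so the gap is the voiceless uvular stop /q/.

/q/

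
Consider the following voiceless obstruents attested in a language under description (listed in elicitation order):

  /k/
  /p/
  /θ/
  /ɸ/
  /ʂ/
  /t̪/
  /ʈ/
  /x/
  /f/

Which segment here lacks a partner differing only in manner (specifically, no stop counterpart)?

/f/

Bilabial: /p/ ~ /ɸ/
Dental: /t̪/ ~ /θ/
Retroflex: /ʈ/ ~ /ʂ/
Velar: /k/ ~ /x/
Labiodental: only /f/ (fricative); no stop partner.
So /f/ is the unpaired segment.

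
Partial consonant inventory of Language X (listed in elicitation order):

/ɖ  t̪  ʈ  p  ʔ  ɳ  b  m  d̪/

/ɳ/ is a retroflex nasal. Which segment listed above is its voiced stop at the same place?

/ɖ/

The voiced stop at the same place is a voiced retroflex stop — in this inventory, /ɖ/.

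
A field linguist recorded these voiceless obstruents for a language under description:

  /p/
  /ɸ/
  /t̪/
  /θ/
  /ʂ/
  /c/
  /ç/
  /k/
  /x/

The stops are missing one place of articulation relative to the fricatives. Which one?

retroflex

Stop: /p/ (bilabial), /t̪/ (dental), /c/ (palatal), /k/ (velar).
Fricative: /ɸ/ (bilabial), /θ/ (dental), /ʂ/ (retroflex), /ç/ (palatal), /x/ (velar).
Every place of articulation has a stop member except retroflex, where /ʈ/ would be expected.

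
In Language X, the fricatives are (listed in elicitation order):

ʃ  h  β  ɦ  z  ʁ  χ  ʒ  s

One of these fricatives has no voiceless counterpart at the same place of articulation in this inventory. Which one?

/β/

Alveolar: /s/ ~ /z/
Postalveolar: /ʃ/ ~ /ʒ/
Uvular: /χ/ ~ /ʁ/
Glottal: /h/ ~ /ɦ/
Bilabial: only /β/ (voiced); no voiceless partner.
So /β/ is the unpaired segment.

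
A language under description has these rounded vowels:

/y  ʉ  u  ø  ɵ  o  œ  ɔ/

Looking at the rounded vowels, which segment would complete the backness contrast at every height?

/ɞ/

height            front     central   back    
high              y         ʉ         u       
high-mid          ø         ɵ         o       
low-mid           œ         —         ɔ       
The low-mid row has no central member, so the gap is the low-mid central rounded vowel /ɞ/.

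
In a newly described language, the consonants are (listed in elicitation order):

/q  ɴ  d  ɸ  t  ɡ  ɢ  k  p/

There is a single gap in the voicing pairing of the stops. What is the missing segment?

Voiceless: /p/ (bilabial), /t/ (alveolar), /k/ (velar), /q/ (uvular).
Voiced: /d/ (alveolar), /ɡ/ (velar), /ɢ/ (uvular).
The bilabial row has no voiced member, so the gap is the voiced bilabial stop /b/.

/b/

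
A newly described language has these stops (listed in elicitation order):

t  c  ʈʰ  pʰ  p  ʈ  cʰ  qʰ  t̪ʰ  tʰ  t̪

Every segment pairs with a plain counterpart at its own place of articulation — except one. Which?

Bilabial: /p/ ~ /pʰ/
Dental: /t̪/ ~ /t̪ʰ/
Alveolar: /t/ ~ /tʰ/
Retroflex: /ʈ/ ~ /ʈʰ/
Palatal: /c/ ~ /cʰ/
Uvular: only /qʰ/ (aspirated); no plain partner.
So /qʰ/ is the unpaired segment.

/qʰ/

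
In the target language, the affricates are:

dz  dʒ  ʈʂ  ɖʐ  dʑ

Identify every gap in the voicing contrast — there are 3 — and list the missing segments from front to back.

Voiceless: /ʈʂ/ (retroflex).
Voiced: /dz/ (alveolar), /dʒ/ (postalveolar), /ɖʐ/ (retroflex), /dʑ/ (alveolo-palatal).
Gaps, from front to back: alveolar lacks voiceless (/ts/); postalveolar lacks voiceless (/tʃ/); alveolo-palatal lacks voiceless (/tɕ/).

/ts/, /tʃ/, /tɕ/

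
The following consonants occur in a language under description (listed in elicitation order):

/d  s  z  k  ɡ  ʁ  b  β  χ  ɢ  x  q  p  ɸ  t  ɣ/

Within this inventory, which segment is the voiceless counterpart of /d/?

/d/ is a voiced alveolar stop.
The voiceless counterpart is a voiceless alveolar stop — in this inventory, /t/.

/t/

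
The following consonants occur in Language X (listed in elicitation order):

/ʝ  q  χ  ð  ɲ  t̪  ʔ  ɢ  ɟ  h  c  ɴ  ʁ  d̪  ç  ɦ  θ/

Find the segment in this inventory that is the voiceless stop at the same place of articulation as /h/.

/h/ is a voiceless glottal fricative.
The voiceless stop at the same place is a voiceless glottal stop — in this inventory, /ʔ/.

/ʔ/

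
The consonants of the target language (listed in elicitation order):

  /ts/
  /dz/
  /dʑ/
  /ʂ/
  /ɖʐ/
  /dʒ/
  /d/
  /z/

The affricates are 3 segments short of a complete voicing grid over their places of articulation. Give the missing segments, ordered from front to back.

/tʃ/, /ʈʂ/, /tɕ/

place of articulation  voiceless  voiced  
alveolar          ts        dz      
postalveolar      —         dʒ      
retroflex         —         ɖʐ      
alveolo-palatal   —         dʑ      
Gaps, from front to back: postalveolar lacks voiceless (/tʃ/); retroflex lacks voiceless (/ʈʂ/); alveolo-palatal lacks voiceless (/tɕ/).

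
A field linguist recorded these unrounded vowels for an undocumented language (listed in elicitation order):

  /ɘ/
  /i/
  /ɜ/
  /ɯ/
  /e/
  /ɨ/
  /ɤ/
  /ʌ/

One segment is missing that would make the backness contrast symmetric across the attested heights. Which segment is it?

high: front /i/, central /ɨ/, back /ɯ/.
high-mid: front /e/, central /ɘ/, back /ɤ/.
low-mid: front —, central /ɜ/, back /ʌ/.
The low-mid row has no front member, so the gap is the low-mid front unrounded vowel /ɛ/.

/ɛ/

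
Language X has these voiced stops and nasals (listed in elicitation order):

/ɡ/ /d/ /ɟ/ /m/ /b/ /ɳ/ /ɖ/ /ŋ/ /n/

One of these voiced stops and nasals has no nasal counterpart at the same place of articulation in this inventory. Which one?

/ɟ/

Bilabial: /b/ ~ /m/
Alveolar: /d/ ~ /n/
Retroflex: /ɖ/ ~ /ɳ/
Velar: /ɡ/ ~ /ŋ/
Palatal: only /ɟ/ (oral stop); no nasal partner.
So /ɟ/ is the unpaired segment.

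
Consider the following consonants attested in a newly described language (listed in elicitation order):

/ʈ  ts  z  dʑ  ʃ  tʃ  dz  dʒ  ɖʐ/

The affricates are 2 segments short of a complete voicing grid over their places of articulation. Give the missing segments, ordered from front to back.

/ʈʂ/, /tɕ/

place of articulation  voiceless  voiced  
alveolar          ts        dz      
postalveolar      tʃ        dʒ      
retroflex         —         ɖʐ      
alveolo-palatal   —         dʑ      
Gaps, from front to back: retroflex lacks voiceless (/ʈʂ/); alveolo-palatal lacks voiceless (/tɕ/).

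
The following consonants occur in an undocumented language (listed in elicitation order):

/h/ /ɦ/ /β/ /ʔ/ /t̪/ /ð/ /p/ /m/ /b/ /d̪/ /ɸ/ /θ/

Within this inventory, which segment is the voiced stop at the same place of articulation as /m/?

/b/

/m/ is a bilabial nasal.
The voiced stop at the same place is a voiced bilabial stop — in this inventory, /b/.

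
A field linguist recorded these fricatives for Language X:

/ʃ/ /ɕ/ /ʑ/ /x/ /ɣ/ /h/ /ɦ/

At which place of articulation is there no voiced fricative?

postalveolar

Voiceless: /ʃ/ (postalveolar), /ɕ/ (alveolo-palatal), /x/ (velar), /h/ (glottal).
Voiced: /ʑ/ (alveolo-palatal), /ɣ/ (velar), /ɦ/ (glottal).
Every place of articulation has a voiced member except postalveolar, where /ʒ/ would be expected.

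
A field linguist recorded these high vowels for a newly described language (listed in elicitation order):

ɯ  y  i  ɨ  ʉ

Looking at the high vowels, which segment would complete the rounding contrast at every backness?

front: unrounded /i/, rounded /y/.
central: unrounded /ɨ/, rounded /ʉ/.
back: unrounded /ɯ/, rounded —.
The back row has no rounded member, so the gap is the back rounded vowel /u/.

/u/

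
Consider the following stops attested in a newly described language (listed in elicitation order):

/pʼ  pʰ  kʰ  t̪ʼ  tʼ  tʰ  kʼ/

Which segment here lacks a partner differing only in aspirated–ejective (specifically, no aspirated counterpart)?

Bilabial: /pʰ/ ~ /pʼ/
Alveolar: /tʰ/ ~ /tʼ/
Velar: /kʰ/ ~ /kʼ/
Dental: only /t̪ʼ/ (ejective); no aspirated partner.
So /t̪ʼ/ is the unpaired segment.

/t̪ʼ/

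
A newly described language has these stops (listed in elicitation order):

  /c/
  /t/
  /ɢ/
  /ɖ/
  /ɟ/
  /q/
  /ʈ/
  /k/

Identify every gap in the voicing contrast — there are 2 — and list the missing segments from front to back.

alveolar: voiceless /t/, voiced —.
retroflex: voiceless /ʈ/, voiced /ɖ/.
palatal: voiceless /c/, voiced /ɟ/.
velar: voiceless /k/, voiced —.
uvular: voiceless /q/, voiced /ɢ/.
Gaps, from front to back: alveolar lacks voiced (/d/); velar lacks voiced (/ɡ/).

/d/, /ɡ/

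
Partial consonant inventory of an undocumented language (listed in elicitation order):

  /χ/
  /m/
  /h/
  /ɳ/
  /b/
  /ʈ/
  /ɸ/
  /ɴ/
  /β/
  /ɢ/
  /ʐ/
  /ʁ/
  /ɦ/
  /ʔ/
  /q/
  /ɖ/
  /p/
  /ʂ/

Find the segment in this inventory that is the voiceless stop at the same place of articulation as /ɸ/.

/ɸ/ is a voiceless bilabial fricative.
The voiceless stop at the same place is a voiceless bilabial stop — in this inventory, /p/.

/p/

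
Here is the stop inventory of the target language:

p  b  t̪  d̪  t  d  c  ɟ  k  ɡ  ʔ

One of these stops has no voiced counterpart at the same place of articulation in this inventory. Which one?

/ʔ/

Bilabial: /p/ ~ /b/
Dental: /t̪/ ~ /d̪/
Alveolar: /t/ ~ /d/
Palatal: /c/ ~ /ɟ/
Velar: /k/ ~ /ɡ/
Glottal: only /ʔ/ (voiceless); no voiced partner.
So /ʔ/ is the unpaired segment.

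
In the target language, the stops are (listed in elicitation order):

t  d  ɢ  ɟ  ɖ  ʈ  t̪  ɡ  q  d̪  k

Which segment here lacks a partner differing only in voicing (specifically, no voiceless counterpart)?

Dental: /t̪/ ~ /d̪/
Alveolar: /t/ ~ /d/
Retroflex: /ʈ/ ~ /ɖ/
Velar: /k/ ~ /ɡ/
Uvular: /q/ ~ /ɢ/
Palatal: only /ɟ/ (voiced); no voiceless partner.
So /ɟ/ is the unpaired segment.

/ɟ/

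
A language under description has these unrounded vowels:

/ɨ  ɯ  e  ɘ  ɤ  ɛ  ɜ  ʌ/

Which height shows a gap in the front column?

height            front     central   back    
high              —         ɨ         ɯ       
high-mid          e         ɘ         ɤ       
low-mid           ɛ         ɜ         ʌ       
Every height has a front member except high, where /i/ would be expected.

high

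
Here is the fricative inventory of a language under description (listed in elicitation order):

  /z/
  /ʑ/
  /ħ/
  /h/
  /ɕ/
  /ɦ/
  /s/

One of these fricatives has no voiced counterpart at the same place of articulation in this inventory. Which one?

Alveolar: /s/ ~ /z/
Alveolo-palatal: /ɕ/ ~ /ʑ/
Glottal: /h/ ~ /ɦ/
Pharyngeal: only /ħ/ (voiceless); no voiced partner.
So /ħ/ is the unpaired segment.

/ħ/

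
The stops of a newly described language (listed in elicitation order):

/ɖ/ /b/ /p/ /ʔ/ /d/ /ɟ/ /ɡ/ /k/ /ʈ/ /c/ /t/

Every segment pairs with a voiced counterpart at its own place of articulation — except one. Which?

/ʔ/

Bilabial: /p/ ~ /b/
Alveolar: /t/ ~ /d/
Retroflex: /ʈ/ ~ /ɖ/
Palatal: /c/ ~ /ɟ/
Velar: /k/ ~ /ɡ/
Glottal: only /ʔ/ (voiceless); no voiced partner.
So /ʔ/ is the unpaired segment.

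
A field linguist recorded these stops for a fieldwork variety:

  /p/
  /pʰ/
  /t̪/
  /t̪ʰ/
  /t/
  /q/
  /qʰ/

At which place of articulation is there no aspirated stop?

Plain: /p/ (bilabial), /t̪/ (dental), /t/ (alveolar), /q/ (uvular).
Aspirated: /pʰ/ (bilabial), /t̪ʰ/ (dental), /qʰ/ (uvular).
Every place of articulation has an aspirated member except alveolar, where /tʰ/ would be expected.

alveolar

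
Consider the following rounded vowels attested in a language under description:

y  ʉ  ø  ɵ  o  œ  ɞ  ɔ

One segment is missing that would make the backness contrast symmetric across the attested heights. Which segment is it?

/u/

height            front     central   back    
high              y         ʉ         —       
high-mid          ø         ɵ         o       
low-mid           œ         ɞ         ɔ       
The high row has no back member, so the gap is the high back rounded vowel /u/.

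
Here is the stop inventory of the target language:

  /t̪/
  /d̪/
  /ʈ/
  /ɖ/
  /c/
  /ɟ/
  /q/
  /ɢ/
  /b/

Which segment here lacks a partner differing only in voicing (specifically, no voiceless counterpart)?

/b/

Dental: /t̪/ ~ /d̪/
Retroflex: /ʈ/ ~ /ɖ/
Palatal: /c/ ~ /ɟ/
Uvular: /q/ ~ /ɢ/
Bilabial: only /b/ (voiced); no voiceless partner.
So /b/ is the unpaired segment.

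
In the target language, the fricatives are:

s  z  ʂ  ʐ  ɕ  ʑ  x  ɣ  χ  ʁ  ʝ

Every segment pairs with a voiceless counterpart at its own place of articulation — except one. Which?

Alveolar: /s/ ~ /z/
Retroflex: /ʂ/ ~ /ʐ/
Alveolo-palatal: /ɕ/ ~ /ʑ/
Velar: /x/ ~ /ɣ/
Uvular: /χ/ ~ /ʁ/
Palatal: only /ʝ/ (voiced); no voiceless partner.
So /ʝ/ is the unpaired segment.

/ʝ/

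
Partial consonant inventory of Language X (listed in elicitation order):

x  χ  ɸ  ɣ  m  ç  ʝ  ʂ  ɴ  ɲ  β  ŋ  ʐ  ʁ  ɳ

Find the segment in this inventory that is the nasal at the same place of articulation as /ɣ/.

/ɣ/ is a voiced velar fricative.
The nasal at the same place is a velar nasal — in this inventory, /ŋ/.

/ŋ/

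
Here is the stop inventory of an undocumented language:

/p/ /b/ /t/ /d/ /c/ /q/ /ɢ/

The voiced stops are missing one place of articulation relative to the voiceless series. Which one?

palatal

place of articulation  voiceless  voiced  
bilabial          p         b       
alveolar          t         d       
palatal           c         —       
uvular            q         ɢ       
Every place of articulation has a voiced member except palatal, where /ɟ/ would be expected.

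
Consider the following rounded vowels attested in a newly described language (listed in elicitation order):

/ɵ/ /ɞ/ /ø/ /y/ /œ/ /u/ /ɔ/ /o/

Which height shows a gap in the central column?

height            front     central   back    
high              y         —         u       
high-mid          ø         ɵ         o       
low-mid           œ         ɞ         ɔ       
Every height has a central member except high, where /ʉ/ would be expected.

high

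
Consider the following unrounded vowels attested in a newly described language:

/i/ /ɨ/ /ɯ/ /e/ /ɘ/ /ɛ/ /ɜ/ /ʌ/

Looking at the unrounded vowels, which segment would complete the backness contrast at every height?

/ɤ/

high: front /i/, central /ɨ/, back /ɯ/.
high-mid: front /e/, central /ɘ/, back —.
low-mid: front /ɛ/, central /ɜ/, back /ʌ/.
The high-mid row has no back member, so the gap is the high-mid back unrounded vowel /ɤ/.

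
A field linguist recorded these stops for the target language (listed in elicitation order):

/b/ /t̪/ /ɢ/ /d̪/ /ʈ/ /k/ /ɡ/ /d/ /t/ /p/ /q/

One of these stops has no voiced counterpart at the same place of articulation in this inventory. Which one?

Bilabial: /p/ ~ /b/
Dental: /t̪/ ~ /d̪/
Alveolar: /t/ ~ /d/
Velar: /k/ ~ /ɡ/
Uvular: /q/ ~ /ɢ/
Retroflex: only /ʈ/ (voiceless); no voiced partner.
So /ʈ/ is the unpaired segment.

/ʈ/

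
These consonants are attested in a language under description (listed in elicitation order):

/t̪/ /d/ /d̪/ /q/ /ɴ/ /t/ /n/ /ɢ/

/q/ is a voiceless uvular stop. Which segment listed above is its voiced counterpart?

/ɢ/

The voiced counterpart is a voiced uvular stop — in this inventory, /ɢ/.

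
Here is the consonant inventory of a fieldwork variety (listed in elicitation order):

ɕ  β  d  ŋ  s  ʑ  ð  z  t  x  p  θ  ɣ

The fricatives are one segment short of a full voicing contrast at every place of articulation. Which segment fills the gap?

place of articulation  voiceless  voiced  
bilabial          —         β       
dental            θ         ð       
alveolar          s         z       
alveolo-palatal   ɕ         ʑ       
velar             x         ɣ       
The bilabial row has no voiceless member, so the gap is the voiceless bilabial fricative /ɸ/.

/ɸ/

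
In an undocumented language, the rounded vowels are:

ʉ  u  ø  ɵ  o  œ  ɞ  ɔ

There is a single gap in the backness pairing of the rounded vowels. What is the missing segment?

/y/

high: front —, central /ʉ/, back /u/.
high-mid: front /ø/, central /ɵ/, back /o/.
low-mid: front /œ/, central /ɞ/, back /ɔ/.
The high row has no front member, so the gap is the high front rounded vowel /y/.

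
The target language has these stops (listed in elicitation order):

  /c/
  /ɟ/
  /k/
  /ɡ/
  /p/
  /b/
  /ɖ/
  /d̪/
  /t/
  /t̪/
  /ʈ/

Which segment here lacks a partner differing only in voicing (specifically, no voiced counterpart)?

/t/

Bilabial: /p/ ~ /b/
Dental: /t̪/ ~ /d̪/
Retroflex: /ʈ/ ~ /ɖ/
Palatal: /c/ ~ /ɟ/
Velar: /k/ ~ /ɡ/
Alveolar: only /t/ (voiceless); no voiced partner.
So /t/ is the unpaired segment.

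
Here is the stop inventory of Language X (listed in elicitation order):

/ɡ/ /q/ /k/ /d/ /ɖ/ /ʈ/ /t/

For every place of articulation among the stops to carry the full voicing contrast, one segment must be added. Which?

/ɢ/

Voiceless: /t/ (alveolar), /ʈ/ (retroflex), /k/ (velar), /q/ (uvular).
Voiced: /d/ (alveolar), /ɖ/ (retroflex), /ɡ/ (velar).
The uvular row has no voiced member, so the gap is the voiced uvular stop /ɢ/.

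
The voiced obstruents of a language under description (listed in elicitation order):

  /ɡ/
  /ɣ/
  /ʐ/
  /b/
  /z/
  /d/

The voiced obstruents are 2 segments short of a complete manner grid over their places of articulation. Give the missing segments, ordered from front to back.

/β/, /ɖ/

place of articulation  stop      fricative
bilabial          b         —       
alveolar          d         z       
retroflex         —         ʐ       
velar             ɡ         ɣ       
Gaps, from front to back: bilabial lacks fricative (/β/); retroflex lacks stop (/ɖ/).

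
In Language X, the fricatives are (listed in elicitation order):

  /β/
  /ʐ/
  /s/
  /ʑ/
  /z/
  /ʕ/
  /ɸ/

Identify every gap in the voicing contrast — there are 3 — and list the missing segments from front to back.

bilabial: voiceless /ɸ/, voiced /β/.
alveolar: voiceless /s/, voiced /z/.
retroflex: voiceless —, voiced /ʐ/.
alveolo-palatal: voiceless —, voiced /ʑ/.
pharyngeal: voiceless —, voiced /ʕ/.
Gaps, from front to back: retroflex lacks voiceless (/ʂ/); alveolo-palatal lacks voiceless (/ɕ/); pharyngeal lacks voiceless (/ħ/).

/ʂ/, /ɕ/, /ħ/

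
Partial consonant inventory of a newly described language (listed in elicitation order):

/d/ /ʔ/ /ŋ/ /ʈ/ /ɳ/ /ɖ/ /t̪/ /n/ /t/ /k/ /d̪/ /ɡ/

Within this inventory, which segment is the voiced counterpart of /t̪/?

/d̪/

/t̪/ is a voiceless dental stop.
The voiced counterpart is a voiced dental stop — in this inventory, /d̪/.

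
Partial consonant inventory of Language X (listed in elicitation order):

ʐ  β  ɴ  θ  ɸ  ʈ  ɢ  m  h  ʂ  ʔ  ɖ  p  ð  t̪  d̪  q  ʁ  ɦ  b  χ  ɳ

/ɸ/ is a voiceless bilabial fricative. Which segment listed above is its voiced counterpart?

/β/

The voiced counterpart is a voiced bilabial fricative — in this inventory, /β/.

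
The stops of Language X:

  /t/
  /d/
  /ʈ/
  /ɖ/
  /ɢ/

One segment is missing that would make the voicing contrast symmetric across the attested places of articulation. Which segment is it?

alveolar: voiceless /t/, voiced /d/.
retroflex: voiceless /ʈ/, voiced /ɖ/.
uvular: voiceless —, voiced /ɢ/.
The uvular row has no voiceless member, so the gap is the voiceless uvular stop /q/.

/q/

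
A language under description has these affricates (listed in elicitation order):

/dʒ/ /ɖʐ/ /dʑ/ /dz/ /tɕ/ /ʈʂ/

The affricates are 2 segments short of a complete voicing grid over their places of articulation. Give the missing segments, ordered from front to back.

/ts/, /tʃ/

place of articulation  voiceless  voiced  
alveolar          —         dz      
postalveolar      —         dʒ      
retroflex         ʈʂ        ɖʐ      
alveolo-palatal   tɕ        dʑ      
Gaps, from front to back: alveolar lacks voiceless (/ts/); postalveolar lacks voiceless (/tʃ/).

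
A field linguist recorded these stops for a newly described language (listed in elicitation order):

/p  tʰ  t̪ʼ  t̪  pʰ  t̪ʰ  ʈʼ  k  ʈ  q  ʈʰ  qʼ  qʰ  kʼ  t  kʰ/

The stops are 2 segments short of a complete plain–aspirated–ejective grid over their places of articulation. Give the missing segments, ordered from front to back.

/pʼ/, /tʼ/

place of articulation  plain     aspirated  ejective
bilabial          p         pʰ        —       
dental            t̪        t̪ʰ       t̪ʼ     
alveolar          t         tʰ        —       
retroflex         ʈ         ʈʰ        ʈʼ      
velar             k         kʰ        kʼ      
uvular            q         qʰ        qʼ      
Gaps, from front to back: bilabial lacks ejective (/pʼ/); alveolar lacks ejective (/tʼ/).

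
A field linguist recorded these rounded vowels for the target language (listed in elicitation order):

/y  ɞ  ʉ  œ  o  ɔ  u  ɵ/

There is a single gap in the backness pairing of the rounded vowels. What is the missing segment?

Front: /y/ (high), /œ/ (low-mid).
Central: /ʉ/ (high), /ɵ/ (high-mid), /ɞ/ (low-mid).
Back: /u/ (high), /o/ (high-mid), /ɔ/ (low-mid).
The high-mid row has no front member, so the gap is the high-mid front rounded vowel /ø/.

/ø/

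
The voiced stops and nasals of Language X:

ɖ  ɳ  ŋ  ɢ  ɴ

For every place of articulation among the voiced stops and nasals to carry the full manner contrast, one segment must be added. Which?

/ɡ/

retroflex: oral stop /ɖ/, nasal /ɳ/.
velar: oral stop —, nasal /ŋ/.
uvular: oral stop /ɢ/, nasal /ɴ/.
The velar row has no oral stop member, so the gap is the velar oral stop /ɡ/.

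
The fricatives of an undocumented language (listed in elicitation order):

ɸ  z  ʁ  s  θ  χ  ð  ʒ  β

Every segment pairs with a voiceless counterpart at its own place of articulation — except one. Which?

/ʒ/

Bilabial: /ɸ/ ~ /β/
Dental: /θ/ ~ /ð/
Alveolar: /s/ ~ /z/
Uvular: /χ/ ~ /ʁ/
Postalveolar: only /ʒ/ (voiced); no voiceless partner.
So /ʒ/ is the unpaired segment.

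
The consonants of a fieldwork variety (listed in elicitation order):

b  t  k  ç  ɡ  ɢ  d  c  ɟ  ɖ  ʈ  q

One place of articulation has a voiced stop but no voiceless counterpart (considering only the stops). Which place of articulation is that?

bilabial

place of articulation  voiceless  voiced  
bilabial          —         b       
alveolar          t         d       
retroflex         ʈ         ɖ       
palatal           c         ɟ       
velar             k         ɡ       
uvular            q         ɢ       
Every place of articulation has a voiceless member except bilabial, where /p/ would be expected.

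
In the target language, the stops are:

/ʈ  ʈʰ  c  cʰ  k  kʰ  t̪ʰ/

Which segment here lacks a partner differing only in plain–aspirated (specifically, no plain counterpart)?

Retroflex: /ʈ/ ~ /ʈʰ/
Palatal: /c/ ~ /cʰ/
Velar: /k/ ~ /kʰ/
Dental: only /t̪ʰ/ (aspirated); no plain partner.
So /t̪ʰ/ is the unpaired segment.

/t̪ʰ/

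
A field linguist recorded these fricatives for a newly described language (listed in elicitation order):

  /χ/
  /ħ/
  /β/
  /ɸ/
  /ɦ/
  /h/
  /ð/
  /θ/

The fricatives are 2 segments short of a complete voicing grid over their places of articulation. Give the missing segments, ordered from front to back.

/ʁ/, /ʕ/

bilabial: voiceless /ɸ/, voiced /β/.
dental: voiceless /θ/, voiced /ð/.
uvular: voiceless /χ/, voiced —.
pharyngeal: voiceless /ħ/, voiced —.
glottal: voiceless /h/, voiced /ɦ/.
Gaps, from front to back: uvular lacks voiced (/ʁ/); pharyngeal lacks voiced (/ʕ/).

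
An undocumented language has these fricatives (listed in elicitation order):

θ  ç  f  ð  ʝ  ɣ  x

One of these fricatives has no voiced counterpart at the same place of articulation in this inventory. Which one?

/f/

Dental: /θ/ ~ /ð/
Palatal: /ç/ ~ /ʝ/
Velar: /x/ ~ /ɣ/
Labiodental: only /f/ (voiceless); no voiced partner.
So /f/ is the unpaired segment.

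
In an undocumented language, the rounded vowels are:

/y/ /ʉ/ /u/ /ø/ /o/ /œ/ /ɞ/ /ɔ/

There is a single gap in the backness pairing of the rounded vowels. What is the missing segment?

high: front /y/, central /ʉ/, back /u/.
high-mid: front /ø/, central —, back /o/.
low-mid: front /œ/, central /ɞ/, back /ɔ/.
The high-mid row has no central member, so the gap is the high-mid central rounded vowel /ɵ/.

/ɵ/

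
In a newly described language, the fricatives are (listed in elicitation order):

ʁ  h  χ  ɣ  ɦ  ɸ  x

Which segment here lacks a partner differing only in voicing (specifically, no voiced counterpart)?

/ɸ/

Velar: /x/ ~ /ɣ/
Uvular: /χ/ ~ /ʁ/
Glottal: /h/ ~ /ɦ/
Bilabial: only /ɸ/ (voiceless); no voiced partner.
So /ɸ/ is the unpaired segment.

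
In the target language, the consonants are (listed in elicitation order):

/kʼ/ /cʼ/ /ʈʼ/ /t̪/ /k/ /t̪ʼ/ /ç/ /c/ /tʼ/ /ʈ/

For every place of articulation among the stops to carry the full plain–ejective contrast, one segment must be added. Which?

dental: plain /t̪/, ejective /t̪ʼ/.
alveolar: plain —, ejective /tʼ/.
retroflex: plain /ʈ/, ejective /ʈʼ/.
palatal: plain /c/, ejective /cʼ/.
velar: plain /k/, ejective /kʼ/.
The alveolar row has no plain member, so the gap is the plain alveolar stop /t/.

/t/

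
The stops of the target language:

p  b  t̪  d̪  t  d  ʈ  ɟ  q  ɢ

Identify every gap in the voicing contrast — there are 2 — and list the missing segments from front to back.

Voiceless: /p/ (bilabial), /t̪/ (dental), /t/ (alveolar), /ʈ/ (retroflex), /q/ (uvular).
Voiced: /b/ (bilabial), /d̪/ (dental), /d/ (alveolar), /ɟ/ (palatal), /ɢ/ (uvular).
Gaps, from front to back: retroflex lacks voiced (/ɖ/); palatal lacks voiceless (/c/).

/ɖ/, /c/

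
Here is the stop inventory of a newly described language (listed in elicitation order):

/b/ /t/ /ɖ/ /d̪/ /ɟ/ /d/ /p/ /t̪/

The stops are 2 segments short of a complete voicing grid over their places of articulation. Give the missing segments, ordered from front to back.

bilabial: voiceless /p/, voiced /b/.
dental: voiceless /t̪/, voiced /d̪/.
alveolar: voiceless /t/, voiced /d/.
retroflex: voiceless —, voiced /ɖ/.
palatal: voiceless —, voiced /ɟ/.
Gaps, from front to back: retroflex lacks voiceless (/ʈ/); palatal lacks voiceless (/c/).

/ʈ/, /c/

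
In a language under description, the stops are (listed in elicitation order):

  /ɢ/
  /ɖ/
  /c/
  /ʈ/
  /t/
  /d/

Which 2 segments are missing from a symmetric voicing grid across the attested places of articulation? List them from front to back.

/ɟ/, /q/

Voiceless: /t/ (alveolar), /ʈ/ (retroflex), /c/ (palatal).
Voiced: /d/ (alveolar), /ɖ/ (retroflex), /ɢ/ (uvular).
Gaps, from front to back: palatal lacks voiced (/ɟ/); uvular lacks voiceless (/q/).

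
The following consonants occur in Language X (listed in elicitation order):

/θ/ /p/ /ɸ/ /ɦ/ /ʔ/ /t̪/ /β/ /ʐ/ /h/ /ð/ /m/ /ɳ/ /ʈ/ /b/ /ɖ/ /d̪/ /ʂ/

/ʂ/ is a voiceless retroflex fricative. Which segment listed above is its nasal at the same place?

/ɳ/

The nasal at the same place is a retroflex nasal — in this inventory, /ɳ/.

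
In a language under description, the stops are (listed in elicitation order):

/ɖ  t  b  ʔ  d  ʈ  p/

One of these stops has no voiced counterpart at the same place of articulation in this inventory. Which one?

Bilabial: /p/ ~ /b/
Alveolar: /t/ ~ /d/
Retroflex: /ʈ/ ~ /ɖ/
Glottal: only /ʔ/ (voiceless); no voiced partner.
So /ʔ/ is the unpaired segment.

/ʔ/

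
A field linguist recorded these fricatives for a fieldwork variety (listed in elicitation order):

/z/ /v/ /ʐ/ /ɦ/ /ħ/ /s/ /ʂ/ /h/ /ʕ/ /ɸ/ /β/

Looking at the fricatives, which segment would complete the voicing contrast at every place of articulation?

Voiceless: /ɸ/ (bilabial), /s/ (alveolar), /ʂ/ (retroflex), /ħ/ (pharyngeal), /h/ (glottal).
Voiced: /β/ (bilabial), /v/ (labiodental), /z/ (alveolar), /ʐ/ (retroflex), /ʕ/ (pharyngeal), /ɦ/ (glottal).
The labiodental row has no voiceless member, so the gap is the voiceless labiodental fricative /f/.

/f/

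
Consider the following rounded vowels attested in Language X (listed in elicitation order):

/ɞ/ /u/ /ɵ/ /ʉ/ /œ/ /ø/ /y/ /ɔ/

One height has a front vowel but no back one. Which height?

high: front /y/, central /ʉ/, back /u/.
high-mid: front /ø/, central /ɵ/, back —.
low-mid: front /œ/, central /ɞ/, back /ɔ/.
Every height has a back member except high-mid, where /o/ would be expected.

high-mid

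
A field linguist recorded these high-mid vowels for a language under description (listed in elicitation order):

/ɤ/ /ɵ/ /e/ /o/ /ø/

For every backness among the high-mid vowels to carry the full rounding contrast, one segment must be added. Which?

backness          unrounded  rounded 
front             e         ø       
central           —         ɵ       
back              ɤ         o       
The central row has no unrounded member, so the gap is the central unrounded vowel /ɘ/.

/ɘ/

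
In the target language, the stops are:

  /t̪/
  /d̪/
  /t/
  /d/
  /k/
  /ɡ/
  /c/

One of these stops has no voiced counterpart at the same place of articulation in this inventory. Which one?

Dental: /t̪/ ~ /d̪/
Alveolar: /t/ ~ /d/
Velar: /k/ ~ /ɡ/
Palatal: only /c/ (voiceless); no voiced partner.
So /c/ is the unpaired segment.

/c/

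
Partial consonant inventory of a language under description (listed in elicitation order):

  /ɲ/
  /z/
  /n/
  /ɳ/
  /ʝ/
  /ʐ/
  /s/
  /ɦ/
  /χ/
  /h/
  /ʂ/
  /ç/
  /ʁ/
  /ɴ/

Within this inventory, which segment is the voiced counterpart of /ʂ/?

/ʂ/ is a voiceless retroflex fricative.
The voiced counterpart is a voiced retroflex fricative — in this inventory, /ʐ/.

/ʐ/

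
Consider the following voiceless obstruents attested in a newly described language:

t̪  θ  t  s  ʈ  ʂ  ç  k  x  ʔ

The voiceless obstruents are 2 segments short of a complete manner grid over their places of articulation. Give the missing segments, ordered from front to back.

/c/, /h/

Stop: /t̪/ (dental), /t/ (alveolar), /ʈ/ (retroflex), /k/ (velar), /ʔ/ (glottal).
Fricative: /θ/ (dental), /s/ (alveolar), /ʂ/ (retroflex), /ç/ (palatal), /x/ (velar).
Gaps, from front to back: palatal lacks stop (/c/); glottal lacks fricative (/h/).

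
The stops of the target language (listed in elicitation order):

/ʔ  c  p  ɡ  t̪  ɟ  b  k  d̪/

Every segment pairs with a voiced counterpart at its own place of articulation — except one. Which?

Bilabial: /p/ ~ /b/
Dental: /t̪/ ~ /d̪/
Palatal: /c/ ~ /ɟ/
Velar: /k/ ~ /ɡ/
Glottal: only /ʔ/ (voiceless); no voiced partner.
So /ʔ/ is the unpaired segment.

/ʔ/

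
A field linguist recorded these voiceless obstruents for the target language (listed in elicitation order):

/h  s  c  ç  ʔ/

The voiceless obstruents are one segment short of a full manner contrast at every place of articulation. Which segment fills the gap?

/t/

alveolar: stop —, fricative /s/.
palatal: stop /c/, fricative /ç/.
glottal: stop /ʔ/, fricative /h/.
The alveolar row has no stop member, so the gap is the alveolar stop /t/.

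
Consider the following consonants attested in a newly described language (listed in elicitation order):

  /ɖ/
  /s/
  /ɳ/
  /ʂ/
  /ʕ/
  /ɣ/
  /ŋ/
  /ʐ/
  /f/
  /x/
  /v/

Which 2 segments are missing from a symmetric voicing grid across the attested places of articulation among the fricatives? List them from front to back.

/z/, /ħ/

place of articulation  voiceless  voiced  
labiodental       f         v       
alveolar          s         —       
retroflex         ʂ         ʐ       
velar             x         ɣ       
pharyngeal        —         ʕ       
Gaps, from front to back: alveolar lacks voiced (/z/); pharyngeal lacks voiceless (/ħ/).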